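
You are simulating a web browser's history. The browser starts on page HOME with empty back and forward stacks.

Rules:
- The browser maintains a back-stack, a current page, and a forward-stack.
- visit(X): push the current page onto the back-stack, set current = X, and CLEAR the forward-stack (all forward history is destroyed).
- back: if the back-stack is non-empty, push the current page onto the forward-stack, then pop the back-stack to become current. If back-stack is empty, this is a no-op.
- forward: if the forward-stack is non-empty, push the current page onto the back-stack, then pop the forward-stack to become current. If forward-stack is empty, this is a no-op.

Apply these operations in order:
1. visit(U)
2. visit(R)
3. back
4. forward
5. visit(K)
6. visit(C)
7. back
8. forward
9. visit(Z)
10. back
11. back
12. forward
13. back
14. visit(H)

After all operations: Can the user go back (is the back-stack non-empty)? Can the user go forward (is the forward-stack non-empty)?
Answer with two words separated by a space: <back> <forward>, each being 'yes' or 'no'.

After 1 (visit(U)): cur=U back=1 fwd=0
After 2 (visit(R)): cur=R back=2 fwd=0
After 3 (back): cur=U back=1 fwd=1
After 4 (forward): cur=R back=2 fwd=0
After 5 (visit(K)): cur=K back=3 fwd=0
After 6 (visit(C)): cur=C back=4 fwd=0
After 7 (back): cur=K back=3 fwd=1
After 8 (forward): cur=C back=4 fwd=0
After 9 (visit(Z)): cur=Z back=5 fwd=0
After 10 (back): cur=C back=4 fwd=1
After 11 (back): cur=K back=3 fwd=2
After 12 (forward): cur=C back=4 fwd=1
After 13 (back): cur=K back=3 fwd=2
After 14 (visit(H)): cur=H back=4 fwd=0

Answer: yes no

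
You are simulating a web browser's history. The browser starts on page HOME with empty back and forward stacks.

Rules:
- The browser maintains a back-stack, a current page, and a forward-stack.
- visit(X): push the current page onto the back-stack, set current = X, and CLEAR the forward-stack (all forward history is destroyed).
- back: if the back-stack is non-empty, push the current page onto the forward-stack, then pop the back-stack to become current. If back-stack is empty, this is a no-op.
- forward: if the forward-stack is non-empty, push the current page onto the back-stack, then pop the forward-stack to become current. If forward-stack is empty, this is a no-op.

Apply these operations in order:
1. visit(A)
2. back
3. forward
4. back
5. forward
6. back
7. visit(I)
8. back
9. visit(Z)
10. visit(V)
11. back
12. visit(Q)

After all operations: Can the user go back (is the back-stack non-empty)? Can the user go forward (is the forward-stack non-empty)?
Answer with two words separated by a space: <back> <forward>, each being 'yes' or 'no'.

Answer: yes no

Derivation:
After 1 (visit(A)): cur=A back=1 fwd=0
After 2 (back): cur=HOME back=0 fwd=1
After 3 (forward): cur=A back=1 fwd=0
After 4 (back): cur=HOME back=0 fwd=1
After 5 (forward): cur=A back=1 fwd=0
After 6 (back): cur=HOME back=0 fwd=1
After 7 (visit(I)): cur=I back=1 fwd=0
After 8 (back): cur=HOME back=0 fwd=1
After 9 (visit(Z)): cur=Z back=1 fwd=0
After 10 (visit(V)): cur=V back=2 fwd=0
After 11 (back): cur=Z back=1 fwd=1
After 12 (visit(Q)): cur=Q back=2 fwd=0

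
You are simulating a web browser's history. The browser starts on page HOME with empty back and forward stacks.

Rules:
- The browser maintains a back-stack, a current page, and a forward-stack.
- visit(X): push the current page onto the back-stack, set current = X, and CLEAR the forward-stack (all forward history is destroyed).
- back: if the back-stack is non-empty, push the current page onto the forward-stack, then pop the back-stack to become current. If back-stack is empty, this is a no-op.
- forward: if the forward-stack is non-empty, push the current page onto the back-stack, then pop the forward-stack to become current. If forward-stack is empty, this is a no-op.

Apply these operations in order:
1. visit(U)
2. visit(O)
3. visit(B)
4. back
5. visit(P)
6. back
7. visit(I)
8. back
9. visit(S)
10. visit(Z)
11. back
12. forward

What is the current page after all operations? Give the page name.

Answer: Z

Derivation:
After 1 (visit(U)): cur=U back=1 fwd=0
After 2 (visit(O)): cur=O back=2 fwd=0
After 3 (visit(B)): cur=B back=3 fwd=0
After 4 (back): cur=O back=2 fwd=1
After 5 (visit(P)): cur=P back=3 fwd=0
After 6 (back): cur=O back=2 fwd=1
After 7 (visit(I)): cur=I back=3 fwd=0
After 8 (back): cur=O back=2 fwd=1
After 9 (visit(S)): cur=S back=3 fwd=0
After 10 (visit(Z)): cur=Z back=4 fwd=0
After 11 (back): cur=S back=3 fwd=1
After 12 (forward): cur=Z back=4 fwd=0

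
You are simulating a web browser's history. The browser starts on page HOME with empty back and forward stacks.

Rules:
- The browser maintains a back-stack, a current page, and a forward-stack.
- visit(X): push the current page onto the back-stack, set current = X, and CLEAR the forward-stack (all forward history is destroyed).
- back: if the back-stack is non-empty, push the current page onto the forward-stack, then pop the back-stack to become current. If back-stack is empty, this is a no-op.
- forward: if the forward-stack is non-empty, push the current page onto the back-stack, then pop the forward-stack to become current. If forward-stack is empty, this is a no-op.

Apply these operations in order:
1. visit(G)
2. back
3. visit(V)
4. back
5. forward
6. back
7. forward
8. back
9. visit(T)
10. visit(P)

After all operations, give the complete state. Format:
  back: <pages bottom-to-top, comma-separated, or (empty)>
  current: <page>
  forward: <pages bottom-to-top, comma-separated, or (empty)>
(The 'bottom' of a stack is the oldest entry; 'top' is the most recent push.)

Answer: back: HOME,T
current: P
forward: (empty)

Derivation:
After 1 (visit(G)): cur=G back=1 fwd=0
After 2 (back): cur=HOME back=0 fwd=1
After 3 (visit(V)): cur=V back=1 fwd=0
After 4 (back): cur=HOME back=0 fwd=1
After 5 (forward): cur=V back=1 fwd=0
After 6 (back): cur=HOME back=0 fwd=1
After 7 (forward): cur=V back=1 fwd=0
After 8 (back): cur=HOME back=0 fwd=1
After 9 (visit(T)): cur=T back=1 fwd=0
After 10 (visit(P)): cur=P back=2 fwd=0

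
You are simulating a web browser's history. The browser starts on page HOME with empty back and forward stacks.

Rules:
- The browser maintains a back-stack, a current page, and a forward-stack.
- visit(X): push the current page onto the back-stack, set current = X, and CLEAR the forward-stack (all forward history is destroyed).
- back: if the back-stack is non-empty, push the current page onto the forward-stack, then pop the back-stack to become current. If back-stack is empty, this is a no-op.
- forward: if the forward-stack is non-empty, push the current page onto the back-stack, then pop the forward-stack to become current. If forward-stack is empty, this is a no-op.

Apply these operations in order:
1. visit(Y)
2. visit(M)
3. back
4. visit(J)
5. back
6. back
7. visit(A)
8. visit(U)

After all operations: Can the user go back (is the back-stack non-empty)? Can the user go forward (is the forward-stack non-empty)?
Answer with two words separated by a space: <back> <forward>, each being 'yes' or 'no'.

After 1 (visit(Y)): cur=Y back=1 fwd=0
After 2 (visit(M)): cur=M back=2 fwd=0
After 3 (back): cur=Y back=1 fwd=1
After 4 (visit(J)): cur=J back=2 fwd=0
After 5 (back): cur=Y back=1 fwd=1
After 6 (back): cur=HOME back=0 fwd=2
After 7 (visit(A)): cur=A back=1 fwd=0
After 8 (visit(U)): cur=U back=2 fwd=0

Answer: yes no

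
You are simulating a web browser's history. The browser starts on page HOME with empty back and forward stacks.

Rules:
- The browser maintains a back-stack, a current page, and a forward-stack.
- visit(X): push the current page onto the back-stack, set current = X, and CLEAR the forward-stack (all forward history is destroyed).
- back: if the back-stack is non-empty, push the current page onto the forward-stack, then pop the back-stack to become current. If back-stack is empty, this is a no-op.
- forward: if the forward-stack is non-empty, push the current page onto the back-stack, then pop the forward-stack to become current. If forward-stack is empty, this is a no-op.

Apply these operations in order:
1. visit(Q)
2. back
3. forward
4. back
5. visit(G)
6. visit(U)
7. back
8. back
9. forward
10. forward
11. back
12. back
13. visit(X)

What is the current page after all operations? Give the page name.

After 1 (visit(Q)): cur=Q back=1 fwd=0
After 2 (back): cur=HOME back=0 fwd=1
After 3 (forward): cur=Q back=1 fwd=0
After 4 (back): cur=HOME back=0 fwd=1
After 5 (visit(G)): cur=G back=1 fwd=0
After 6 (visit(U)): cur=U back=2 fwd=0
After 7 (back): cur=G back=1 fwd=1
After 8 (back): cur=HOME back=0 fwd=2
After 9 (forward): cur=G back=1 fwd=1
After 10 (forward): cur=U back=2 fwd=0
After 11 (back): cur=G back=1 fwd=1
After 12 (back): cur=HOME back=0 fwd=2
After 13 (visit(X)): cur=X back=1 fwd=0

Answer: X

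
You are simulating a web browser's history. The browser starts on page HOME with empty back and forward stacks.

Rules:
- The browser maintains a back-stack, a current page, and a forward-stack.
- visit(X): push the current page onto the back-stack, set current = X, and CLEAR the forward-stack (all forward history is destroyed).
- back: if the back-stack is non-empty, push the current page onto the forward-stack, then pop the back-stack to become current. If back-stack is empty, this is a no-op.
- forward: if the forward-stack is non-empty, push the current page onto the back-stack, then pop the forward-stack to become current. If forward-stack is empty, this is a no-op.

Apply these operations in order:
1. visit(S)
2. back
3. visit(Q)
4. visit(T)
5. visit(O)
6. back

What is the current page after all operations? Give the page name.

Answer: T

Derivation:
After 1 (visit(S)): cur=S back=1 fwd=0
After 2 (back): cur=HOME back=0 fwd=1
After 3 (visit(Q)): cur=Q back=1 fwd=0
After 4 (visit(T)): cur=T back=2 fwd=0
After 5 (visit(O)): cur=O back=3 fwd=0
After 6 (back): cur=T back=2 fwd=1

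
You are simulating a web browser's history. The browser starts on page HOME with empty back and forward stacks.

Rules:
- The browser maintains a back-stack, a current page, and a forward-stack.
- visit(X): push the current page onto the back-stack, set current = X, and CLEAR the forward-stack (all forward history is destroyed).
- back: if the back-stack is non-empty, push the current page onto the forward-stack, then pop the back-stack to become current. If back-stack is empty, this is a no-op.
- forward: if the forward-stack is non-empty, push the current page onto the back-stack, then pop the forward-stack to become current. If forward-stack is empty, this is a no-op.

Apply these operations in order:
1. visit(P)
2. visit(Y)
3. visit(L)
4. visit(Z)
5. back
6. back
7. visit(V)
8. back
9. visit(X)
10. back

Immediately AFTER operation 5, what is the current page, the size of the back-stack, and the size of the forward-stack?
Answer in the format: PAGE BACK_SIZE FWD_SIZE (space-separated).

After 1 (visit(P)): cur=P back=1 fwd=0
After 2 (visit(Y)): cur=Y back=2 fwd=0
After 3 (visit(L)): cur=L back=3 fwd=0
After 4 (visit(Z)): cur=Z back=4 fwd=0
After 5 (back): cur=L back=3 fwd=1

L 3 1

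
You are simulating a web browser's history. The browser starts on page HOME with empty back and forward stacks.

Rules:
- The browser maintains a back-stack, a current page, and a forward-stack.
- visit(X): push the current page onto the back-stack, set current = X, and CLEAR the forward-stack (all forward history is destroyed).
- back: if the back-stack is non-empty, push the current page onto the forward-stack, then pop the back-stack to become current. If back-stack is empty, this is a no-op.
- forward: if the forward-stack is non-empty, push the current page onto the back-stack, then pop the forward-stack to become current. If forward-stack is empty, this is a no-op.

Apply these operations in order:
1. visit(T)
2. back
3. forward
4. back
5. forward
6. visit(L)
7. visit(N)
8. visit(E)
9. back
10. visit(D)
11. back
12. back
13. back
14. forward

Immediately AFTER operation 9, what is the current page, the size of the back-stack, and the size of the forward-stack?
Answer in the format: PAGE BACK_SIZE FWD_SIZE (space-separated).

After 1 (visit(T)): cur=T back=1 fwd=0
After 2 (back): cur=HOME back=0 fwd=1
After 3 (forward): cur=T back=1 fwd=0
After 4 (back): cur=HOME back=0 fwd=1
After 5 (forward): cur=T back=1 fwd=0
After 6 (visit(L)): cur=L back=2 fwd=0
After 7 (visit(N)): cur=N back=3 fwd=0
After 8 (visit(E)): cur=E back=4 fwd=0
After 9 (back): cur=N back=3 fwd=1

N 3 1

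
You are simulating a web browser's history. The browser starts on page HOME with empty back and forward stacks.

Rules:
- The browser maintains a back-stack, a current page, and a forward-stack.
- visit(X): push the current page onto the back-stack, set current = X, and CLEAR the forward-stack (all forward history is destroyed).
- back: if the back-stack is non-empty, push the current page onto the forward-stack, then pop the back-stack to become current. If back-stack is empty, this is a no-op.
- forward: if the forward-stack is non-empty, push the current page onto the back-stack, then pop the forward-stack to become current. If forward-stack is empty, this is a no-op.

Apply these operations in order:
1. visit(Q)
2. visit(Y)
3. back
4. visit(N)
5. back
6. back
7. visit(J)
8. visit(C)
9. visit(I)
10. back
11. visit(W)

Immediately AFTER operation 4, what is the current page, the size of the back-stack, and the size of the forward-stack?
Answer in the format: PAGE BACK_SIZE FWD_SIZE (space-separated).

After 1 (visit(Q)): cur=Q back=1 fwd=0
After 2 (visit(Y)): cur=Y back=2 fwd=0
After 3 (back): cur=Q back=1 fwd=1
After 4 (visit(N)): cur=N back=2 fwd=0

N 2 0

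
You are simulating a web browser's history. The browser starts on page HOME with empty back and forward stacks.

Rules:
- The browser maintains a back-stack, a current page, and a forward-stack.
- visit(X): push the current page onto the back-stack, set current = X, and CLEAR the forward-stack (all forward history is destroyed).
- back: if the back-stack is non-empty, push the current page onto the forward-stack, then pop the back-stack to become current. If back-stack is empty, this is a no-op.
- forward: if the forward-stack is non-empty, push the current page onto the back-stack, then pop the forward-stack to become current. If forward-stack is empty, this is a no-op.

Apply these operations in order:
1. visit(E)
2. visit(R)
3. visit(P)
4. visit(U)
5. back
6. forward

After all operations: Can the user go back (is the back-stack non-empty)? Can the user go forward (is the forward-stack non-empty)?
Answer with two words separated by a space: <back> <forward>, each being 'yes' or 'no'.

After 1 (visit(E)): cur=E back=1 fwd=0
After 2 (visit(R)): cur=R back=2 fwd=0
After 3 (visit(P)): cur=P back=3 fwd=0
After 4 (visit(U)): cur=U back=4 fwd=0
After 5 (back): cur=P back=3 fwd=1
After 6 (forward): cur=U back=4 fwd=0

Answer: yes no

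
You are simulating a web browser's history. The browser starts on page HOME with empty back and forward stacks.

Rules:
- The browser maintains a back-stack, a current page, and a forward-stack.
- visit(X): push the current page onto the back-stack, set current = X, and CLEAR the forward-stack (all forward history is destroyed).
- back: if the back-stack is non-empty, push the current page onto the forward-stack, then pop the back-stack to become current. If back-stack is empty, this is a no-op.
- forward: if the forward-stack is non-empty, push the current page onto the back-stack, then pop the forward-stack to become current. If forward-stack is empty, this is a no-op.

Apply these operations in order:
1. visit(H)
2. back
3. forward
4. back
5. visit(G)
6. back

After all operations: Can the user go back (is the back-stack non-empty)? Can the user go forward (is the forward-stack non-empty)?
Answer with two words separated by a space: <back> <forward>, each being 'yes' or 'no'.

After 1 (visit(H)): cur=H back=1 fwd=0
After 2 (back): cur=HOME back=0 fwd=1
After 3 (forward): cur=H back=1 fwd=0
After 4 (back): cur=HOME back=0 fwd=1
After 5 (visit(G)): cur=G back=1 fwd=0
After 6 (back): cur=HOME back=0 fwd=1

Answer: no yes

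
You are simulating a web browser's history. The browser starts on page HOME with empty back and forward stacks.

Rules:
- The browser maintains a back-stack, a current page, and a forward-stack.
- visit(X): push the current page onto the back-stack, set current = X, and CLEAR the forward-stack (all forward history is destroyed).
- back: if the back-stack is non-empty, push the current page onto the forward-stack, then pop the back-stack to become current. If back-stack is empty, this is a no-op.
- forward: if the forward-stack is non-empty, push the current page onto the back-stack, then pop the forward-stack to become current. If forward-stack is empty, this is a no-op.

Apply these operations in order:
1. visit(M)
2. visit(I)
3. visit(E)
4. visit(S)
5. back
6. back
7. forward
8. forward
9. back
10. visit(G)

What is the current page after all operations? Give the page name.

Answer: G

Derivation:
After 1 (visit(M)): cur=M back=1 fwd=0
After 2 (visit(I)): cur=I back=2 fwd=0
After 3 (visit(E)): cur=E back=3 fwd=0
After 4 (visit(S)): cur=S back=4 fwd=0
After 5 (back): cur=E back=3 fwd=1
After 6 (back): cur=I back=2 fwd=2
After 7 (forward): cur=E back=3 fwd=1
After 8 (forward): cur=S back=4 fwd=0
After 9 (back): cur=E back=3 fwd=1
After 10 (visit(G)): cur=G back=4 fwd=0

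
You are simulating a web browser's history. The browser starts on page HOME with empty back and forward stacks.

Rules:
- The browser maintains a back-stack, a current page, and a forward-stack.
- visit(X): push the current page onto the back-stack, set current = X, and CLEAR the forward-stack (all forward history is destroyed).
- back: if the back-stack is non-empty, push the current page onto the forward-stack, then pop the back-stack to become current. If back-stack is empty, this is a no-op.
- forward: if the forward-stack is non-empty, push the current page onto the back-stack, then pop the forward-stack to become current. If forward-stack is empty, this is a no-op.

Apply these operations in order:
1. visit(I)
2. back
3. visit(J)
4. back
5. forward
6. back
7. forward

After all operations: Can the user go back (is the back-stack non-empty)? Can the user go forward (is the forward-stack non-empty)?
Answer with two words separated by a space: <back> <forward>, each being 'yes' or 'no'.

After 1 (visit(I)): cur=I back=1 fwd=0
After 2 (back): cur=HOME back=0 fwd=1
After 3 (visit(J)): cur=J back=1 fwd=0
After 4 (back): cur=HOME back=0 fwd=1
After 5 (forward): cur=J back=1 fwd=0
After 6 (back): cur=HOME back=0 fwd=1
After 7 (forward): cur=J back=1 fwd=0

Answer: yes no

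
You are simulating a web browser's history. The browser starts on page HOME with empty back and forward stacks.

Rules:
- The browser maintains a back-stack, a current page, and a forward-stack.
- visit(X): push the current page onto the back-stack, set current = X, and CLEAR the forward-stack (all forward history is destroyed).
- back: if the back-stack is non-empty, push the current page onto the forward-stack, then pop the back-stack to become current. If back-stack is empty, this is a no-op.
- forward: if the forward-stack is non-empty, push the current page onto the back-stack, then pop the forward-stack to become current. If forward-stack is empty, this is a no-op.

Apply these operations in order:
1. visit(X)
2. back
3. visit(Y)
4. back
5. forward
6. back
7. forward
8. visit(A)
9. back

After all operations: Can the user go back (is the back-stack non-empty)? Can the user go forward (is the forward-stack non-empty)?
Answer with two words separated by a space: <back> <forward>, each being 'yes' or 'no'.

After 1 (visit(X)): cur=X back=1 fwd=0
After 2 (back): cur=HOME back=0 fwd=1
After 3 (visit(Y)): cur=Y back=1 fwd=0
After 4 (back): cur=HOME back=0 fwd=1
After 5 (forward): cur=Y back=1 fwd=0
After 6 (back): cur=HOME back=0 fwd=1
After 7 (forward): cur=Y back=1 fwd=0
After 8 (visit(A)): cur=A back=2 fwd=0
After 9 (back): cur=Y back=1 fwd=1

Answer: yes yes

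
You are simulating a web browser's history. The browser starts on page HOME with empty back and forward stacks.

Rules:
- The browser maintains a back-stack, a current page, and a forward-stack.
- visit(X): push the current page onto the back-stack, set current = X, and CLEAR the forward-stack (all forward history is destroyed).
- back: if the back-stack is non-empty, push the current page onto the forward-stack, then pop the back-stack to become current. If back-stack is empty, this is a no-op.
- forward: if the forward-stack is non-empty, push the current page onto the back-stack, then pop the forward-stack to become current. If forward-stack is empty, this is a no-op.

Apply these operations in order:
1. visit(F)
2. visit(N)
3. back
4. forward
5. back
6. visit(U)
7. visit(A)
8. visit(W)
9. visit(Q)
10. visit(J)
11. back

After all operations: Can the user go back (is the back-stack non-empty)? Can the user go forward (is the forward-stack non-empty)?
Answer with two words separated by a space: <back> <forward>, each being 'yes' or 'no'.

After 1 (visit(F)): cur=F back=1 fwd=0
After 2 (visit(N)): cur=N back=2 fwd=0
After 3 (back): cur=F back=1 fwd=1
After 4 (forward): cur=N back=2 fwd=0
After 5 (back): cur=F back=1 fwd=1
After 6 (visit(U)): cur=U back=2 fwd=0
After 7 (visit(A)): cur=A back=3 fwd=0
After 8 (visit(W)): cur=W back=4 fwd=0
After 9 (visit(Q)): cur=Q back=5 fwd=0
After 10 (visit(J)): cur=J back=6 fwd=0
After 11 (back): cur=Q back=5 fwd=1

Answer: yes yes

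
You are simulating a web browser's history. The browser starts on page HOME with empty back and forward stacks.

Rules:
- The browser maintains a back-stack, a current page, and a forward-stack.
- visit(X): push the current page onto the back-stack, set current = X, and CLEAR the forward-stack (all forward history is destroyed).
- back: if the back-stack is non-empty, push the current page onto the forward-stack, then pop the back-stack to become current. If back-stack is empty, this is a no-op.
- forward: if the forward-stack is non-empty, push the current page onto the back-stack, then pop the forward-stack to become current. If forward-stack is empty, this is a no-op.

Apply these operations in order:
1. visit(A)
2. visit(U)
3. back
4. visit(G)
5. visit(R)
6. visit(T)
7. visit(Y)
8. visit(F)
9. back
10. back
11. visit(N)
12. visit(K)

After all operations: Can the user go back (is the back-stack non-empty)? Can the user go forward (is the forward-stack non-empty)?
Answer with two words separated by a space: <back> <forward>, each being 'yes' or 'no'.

After 1 (visit(A)): cur=A back=1 fwd=0
After 2 (visit(U)): cur=U back=2 fwd=0
After 3 (back): cur=A back=1 fwd=1
After 4 (visit(G)): cur=G back=2 fwd=0
After 5 (visit(R)): cur=R back=3 fwd=0
After 6 (visit(T)): cur=T back=4 fwd=0
After 7 (visit(Y)): cur=Y back=5 fwd=0
After 8 (visit(F)): cur=F back=6 fwd=0
After 9 (back): cur=Y back=5 fwd=1
After 10 (back): cur=T back=4 fwd=2
After 11 (visit(N)): cur=N back=5 fwd=0
After 12 (visit(K)): cur=K back=6 fwd=0

Answer: yes no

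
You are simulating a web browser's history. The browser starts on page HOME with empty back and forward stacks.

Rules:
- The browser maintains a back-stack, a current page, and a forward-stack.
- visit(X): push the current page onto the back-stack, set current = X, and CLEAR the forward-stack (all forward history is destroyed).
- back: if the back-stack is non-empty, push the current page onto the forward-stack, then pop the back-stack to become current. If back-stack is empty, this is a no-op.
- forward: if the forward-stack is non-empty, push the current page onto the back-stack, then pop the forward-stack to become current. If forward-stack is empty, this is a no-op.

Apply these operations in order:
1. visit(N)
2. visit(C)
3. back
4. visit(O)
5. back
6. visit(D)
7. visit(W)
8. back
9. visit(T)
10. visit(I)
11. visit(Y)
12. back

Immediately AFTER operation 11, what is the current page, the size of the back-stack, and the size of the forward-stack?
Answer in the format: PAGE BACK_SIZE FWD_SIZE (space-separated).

After 1 (visit(N)): cur=N back=1 fwd=0
After 2 (visit(C)): cur=C back=2 fwd=0
After 3 (back): cur=N back=1 fwd=1
After 4 (visit(O)): cur=O back=2 fwd=0
After 5 (back): cur=N back=1 fwd=1
After 6 (visit(D)): cur=D back=2 fwd=0
After 7 (visit(W)): cur=W back=3 fwd=0
After 8 (back): cur=D back=2 fwd=1
After 9 (visit(T)): cur=T back=3 fwd=0
After 10 (visit(I)): cur=I back=4 fwd=0
After 11 (visit(Y)): cur=Y back=5 fwd=0

Y 5 0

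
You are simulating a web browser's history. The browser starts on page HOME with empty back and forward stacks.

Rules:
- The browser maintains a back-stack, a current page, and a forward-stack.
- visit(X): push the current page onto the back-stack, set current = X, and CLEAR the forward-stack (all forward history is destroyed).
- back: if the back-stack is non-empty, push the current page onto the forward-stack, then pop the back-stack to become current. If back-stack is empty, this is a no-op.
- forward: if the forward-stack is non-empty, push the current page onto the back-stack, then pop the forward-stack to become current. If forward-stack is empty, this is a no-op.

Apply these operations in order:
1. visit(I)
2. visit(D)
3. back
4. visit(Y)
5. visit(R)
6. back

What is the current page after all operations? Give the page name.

After 1 (visit(I)): cur=I back=1 fwd=0
After 2 (visit(D)): cur=D back=2 fwd=0
After 3 (back): cur=I back=1 fwd=1
After 4 (visit(Y)): cur=Y back=2 fwd=0
After 5 (visit(R)): cur=R back=3 fwd=0
After 6 (back): cur=Y back=2 fwd=1

Answer: Y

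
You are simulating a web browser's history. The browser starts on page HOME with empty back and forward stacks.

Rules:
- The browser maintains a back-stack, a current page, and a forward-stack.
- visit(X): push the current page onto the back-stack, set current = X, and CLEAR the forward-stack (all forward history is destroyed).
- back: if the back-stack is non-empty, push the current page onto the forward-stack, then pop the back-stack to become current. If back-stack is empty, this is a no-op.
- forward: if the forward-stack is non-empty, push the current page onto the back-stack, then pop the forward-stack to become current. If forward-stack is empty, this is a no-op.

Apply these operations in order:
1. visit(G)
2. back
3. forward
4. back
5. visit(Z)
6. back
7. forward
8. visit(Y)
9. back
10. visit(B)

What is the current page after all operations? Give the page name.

Answer: B

Derivation:
After 1 (visit(G)): cur=G back=1 fwd=0
After 2 (back): cur=HOME back=0 fwd=1
After 3 (forward): cur=G back=1 fwd=0
After 4 (back): cur=HOME back=0 fwd=1
After 5 (visit(Z)): cur=Z back=1 fwd=0
After 6 (back): cur=HOME back=0 fwd=1
After 7 (forward): cur=Z back=1 fwd=0
After 8 (visit(Y)): cur=Y back=2 fwd=0
After 9 (back): cur=Z back=1 fwd=1
After 10 (visit(B)): cur=B back=2 fwd=0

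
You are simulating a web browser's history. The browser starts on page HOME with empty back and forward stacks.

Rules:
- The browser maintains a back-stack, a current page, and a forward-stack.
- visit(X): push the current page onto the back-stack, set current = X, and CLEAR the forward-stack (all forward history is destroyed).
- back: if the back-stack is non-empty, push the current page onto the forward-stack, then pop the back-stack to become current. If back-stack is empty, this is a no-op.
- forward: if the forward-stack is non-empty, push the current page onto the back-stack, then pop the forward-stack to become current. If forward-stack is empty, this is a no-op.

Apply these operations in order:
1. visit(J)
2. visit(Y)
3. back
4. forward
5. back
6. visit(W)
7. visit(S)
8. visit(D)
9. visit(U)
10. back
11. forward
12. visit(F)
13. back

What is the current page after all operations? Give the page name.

After 1 (visit(J)): cur=J back=1 fwd=0
After 2 (visit(Y)): cur=Y back=2 fwd=0
After 3 (back): cur=J back=1 fwd=1
After 4 (forward): cur=Y back=2 fwd=0
After 5 (back): cur=J back=1 fwd=1
After 6 (visit(W)): cur=W back=2 fwd=0
After 7 (visit(S)): cur=S back=3 fwd=0
After 8 (visit(D)): cur=D back=4 fwd=0
After 9 (visit(U)): cur=U back=5 fwd=0
After 10 (back): cur=D back=4 fwd=1
After 11 (forward): cur=U back=5 fwd=0
After 12 (visit(F)): cur=F back=6 fwd=0
After 13 (back): cur=U back=5 fwd=1

Answer: U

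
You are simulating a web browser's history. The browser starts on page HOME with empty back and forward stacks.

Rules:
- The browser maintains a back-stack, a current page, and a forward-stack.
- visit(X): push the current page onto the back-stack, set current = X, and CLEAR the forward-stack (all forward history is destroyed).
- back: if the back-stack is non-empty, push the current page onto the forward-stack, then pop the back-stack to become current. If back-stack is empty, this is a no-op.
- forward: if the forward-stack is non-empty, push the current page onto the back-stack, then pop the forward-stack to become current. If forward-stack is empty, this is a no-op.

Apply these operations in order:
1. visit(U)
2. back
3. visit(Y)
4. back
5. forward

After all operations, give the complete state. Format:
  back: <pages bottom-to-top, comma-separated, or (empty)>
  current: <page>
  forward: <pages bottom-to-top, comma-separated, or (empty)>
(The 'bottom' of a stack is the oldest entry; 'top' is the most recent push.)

After 1 (visit(U)): cur=U back=1 fwd=0
After 2 (back): cur=HOME back=0 fwd=1
After 3 (visit(Y)): cur=Y back=1 fwd=0
After 4 (back): cur=HOME back=0 fwd=1
After 5 (forward): cur=Y back=1 fwd=0

Answer: back: HOME
current: Y
forward: (empty)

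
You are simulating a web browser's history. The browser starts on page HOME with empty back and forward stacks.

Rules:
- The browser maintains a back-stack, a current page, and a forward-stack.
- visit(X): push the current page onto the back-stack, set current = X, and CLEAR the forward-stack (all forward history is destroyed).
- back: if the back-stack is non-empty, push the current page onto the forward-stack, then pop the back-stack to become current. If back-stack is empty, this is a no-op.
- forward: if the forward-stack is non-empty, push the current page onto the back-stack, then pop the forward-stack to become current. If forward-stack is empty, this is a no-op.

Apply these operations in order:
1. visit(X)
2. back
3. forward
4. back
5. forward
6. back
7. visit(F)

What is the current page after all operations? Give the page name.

After 1 (visit(X)): cur=X back=1 fwd=0
After 2 (back): cur=HOME back=0 fwd=1
After 3 (forward): cur=X back=1 fwd=0
After 4 (back): cur=HOME back=0 fwd=1
After 5 (forward): cur=X back=1 fwd=0
After 6 (back): cur=HOME back=0 fwd=1
After 7 (visit(F)): cur=F back=1 fwd=0

Answer: F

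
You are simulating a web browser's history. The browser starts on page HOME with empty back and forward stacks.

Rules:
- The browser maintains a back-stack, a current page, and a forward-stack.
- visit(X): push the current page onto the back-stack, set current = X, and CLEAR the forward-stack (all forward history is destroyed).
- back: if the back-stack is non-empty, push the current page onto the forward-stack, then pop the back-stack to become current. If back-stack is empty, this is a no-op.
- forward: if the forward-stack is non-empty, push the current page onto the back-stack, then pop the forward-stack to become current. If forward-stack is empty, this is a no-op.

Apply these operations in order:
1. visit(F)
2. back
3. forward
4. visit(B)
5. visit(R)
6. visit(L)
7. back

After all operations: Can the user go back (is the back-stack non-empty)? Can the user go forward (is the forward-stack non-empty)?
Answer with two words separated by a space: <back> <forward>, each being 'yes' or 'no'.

Answer: yes yes

Derivation:
After 1 (visit(F)): cur=F back=1 fwd=0
After 2 (back): cur=HOME back=0 fwd=1
After 3 (forward): cur=F back=1 fwd=0
After 4 (visit(B)): cur=B back=2 fwd=0
After 5 (visit(R)): cur=R back=3 fwd=0
After 6 (visit(L)): cur=L back=4 fwd=0
After 7 (back): cur=R back=3 fwd=1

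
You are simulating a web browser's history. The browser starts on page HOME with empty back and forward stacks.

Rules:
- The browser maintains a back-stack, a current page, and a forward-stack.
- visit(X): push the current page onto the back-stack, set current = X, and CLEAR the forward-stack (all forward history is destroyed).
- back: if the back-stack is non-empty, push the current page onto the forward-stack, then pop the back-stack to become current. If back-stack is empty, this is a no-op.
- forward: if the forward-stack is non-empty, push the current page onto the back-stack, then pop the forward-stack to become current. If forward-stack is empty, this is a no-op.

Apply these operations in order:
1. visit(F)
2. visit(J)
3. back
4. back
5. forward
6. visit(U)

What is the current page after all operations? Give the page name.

Answer: U

Derivation:
After 1 (visit(F)): cur=F back=1 fwd=0
After 2 (visit(J)): cur=J back=2 fwd=0
After 3 (back): cur=F back=1 fwd=1
After 4 (back): cur=HOME back=0 fwd=2
After 5 (forward): cur=F back=1 fwd=1
After 6 (visit(U)): cur=U back=2 fwd=0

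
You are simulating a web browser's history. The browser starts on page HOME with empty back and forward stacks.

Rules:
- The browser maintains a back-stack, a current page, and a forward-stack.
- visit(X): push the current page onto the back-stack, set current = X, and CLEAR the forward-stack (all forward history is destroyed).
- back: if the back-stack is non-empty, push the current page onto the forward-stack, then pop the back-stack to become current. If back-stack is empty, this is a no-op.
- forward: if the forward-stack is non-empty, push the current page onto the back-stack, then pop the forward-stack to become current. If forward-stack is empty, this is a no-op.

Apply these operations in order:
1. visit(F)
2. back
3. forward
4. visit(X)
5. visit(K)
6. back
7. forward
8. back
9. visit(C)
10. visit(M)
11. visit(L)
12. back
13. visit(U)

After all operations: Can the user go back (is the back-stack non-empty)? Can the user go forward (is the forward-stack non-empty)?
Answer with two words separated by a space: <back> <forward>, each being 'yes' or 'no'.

After 1 (visit(F)): cur=F back=1 fwd=0
After 2 (back): cur=HOME back=0 fwd=1
After 3 (forward): cur=F back=1 fwd=0
After 4 (visit(X)): cur=X back=2 fwd=0
After 5 (visit(K)): cur=K back=3 fwd=0
After 6 (back): cur=X back=2 fwd=1
After 7 (forward): cur=K back=3 fwd=0
After 8 (back): cur=X back=2 fwd=1
After 9 (visit(C)): cur=C back=3 fwd=0
After 10 (visit(M)): cur=M back=4 fwd=0
After 11 (visit(L)): cur=L back=5 fwd=0
After 12 (back): cur=M back=4 fwd=1
After 13 (visit(U)): cur=U back=5 fwd=0

Answer: yes no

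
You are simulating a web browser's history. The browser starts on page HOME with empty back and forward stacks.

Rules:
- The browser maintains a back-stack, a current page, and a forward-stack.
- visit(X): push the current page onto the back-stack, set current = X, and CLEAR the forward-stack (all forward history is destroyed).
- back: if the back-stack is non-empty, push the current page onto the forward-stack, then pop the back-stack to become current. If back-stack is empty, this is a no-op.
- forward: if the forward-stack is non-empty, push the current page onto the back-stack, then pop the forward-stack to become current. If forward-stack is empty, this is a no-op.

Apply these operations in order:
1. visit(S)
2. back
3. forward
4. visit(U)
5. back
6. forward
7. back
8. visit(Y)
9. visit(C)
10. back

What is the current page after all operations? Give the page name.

Answer: Y

Derivation:
After 1 (visit(S)): cur=S back=1 fwd=0
After 2 (back): cur=HOME back=0 fwd=1
After 3 (forward): cur=S back=1 fwd=0
After 4 (visit(U)): cur=U back=2 fwd=0
After 5 (back): cur=S back=1 fwd=1
After 6 (forward): cur=U back=2 fwd=0
After 7 (back): cur=S back=1 fwd=1
After 8 (visit(Y)): cur=Y back=2 fwd=0
After 9 (visit(C)): cur=C back=3 fwd=0
After 10 (back): cur=Y back=2 fwd=1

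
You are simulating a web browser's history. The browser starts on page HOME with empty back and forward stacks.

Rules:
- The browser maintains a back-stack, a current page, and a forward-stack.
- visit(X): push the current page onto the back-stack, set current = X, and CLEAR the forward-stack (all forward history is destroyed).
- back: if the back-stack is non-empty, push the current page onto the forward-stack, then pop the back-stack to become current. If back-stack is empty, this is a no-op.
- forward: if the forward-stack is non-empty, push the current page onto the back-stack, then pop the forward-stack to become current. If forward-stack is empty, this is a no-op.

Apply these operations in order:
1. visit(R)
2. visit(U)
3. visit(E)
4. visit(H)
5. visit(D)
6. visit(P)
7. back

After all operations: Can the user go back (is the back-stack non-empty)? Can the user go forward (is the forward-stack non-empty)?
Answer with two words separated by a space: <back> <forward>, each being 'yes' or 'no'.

Answer: yes yes

Derivation:
After 1 (visit(R)): cur=R back=1 fwd=0
After 2 (visit(U)): cur=U back=2 fwd=0
After 3 (visit(E)): cur=E back=3 fwd=0
After 4 (visit(H)): cur=H back=4 fwd=0
After 5 (visit(D)): cur=D back=5 fwd=0
After 6 (visit(P)): cur=P back=6 fwd=0
After 7 (back): cur=D back=5 fwd=1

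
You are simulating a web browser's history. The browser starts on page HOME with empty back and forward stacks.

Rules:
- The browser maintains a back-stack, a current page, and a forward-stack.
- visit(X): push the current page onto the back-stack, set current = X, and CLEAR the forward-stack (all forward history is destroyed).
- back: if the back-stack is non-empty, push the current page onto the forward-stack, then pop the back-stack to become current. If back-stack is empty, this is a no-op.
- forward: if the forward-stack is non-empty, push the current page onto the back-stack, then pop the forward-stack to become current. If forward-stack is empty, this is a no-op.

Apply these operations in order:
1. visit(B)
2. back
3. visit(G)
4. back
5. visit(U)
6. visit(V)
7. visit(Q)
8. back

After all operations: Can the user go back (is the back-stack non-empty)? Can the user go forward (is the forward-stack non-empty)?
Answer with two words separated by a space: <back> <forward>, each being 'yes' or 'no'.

Answer: yes yes

Derivation:
After 1 (visit(B)): cur=B back=1 fwd=0
After 2 (back): cur=HOME back=0 fwd=1
After 3 (visit(G)): cur=G back=1 fwd=0
After 4 (back): cur=HOME back=0 fwd=1
After 5 (visit(U)): cur=U back=1 fwd=0
After 6 (visit(V)): cur=V back=2 fwd=0
After 7 (visit(Q)): cur=Q back=3 fwd=0
After 8 (back): cur=V back=2 fwd=1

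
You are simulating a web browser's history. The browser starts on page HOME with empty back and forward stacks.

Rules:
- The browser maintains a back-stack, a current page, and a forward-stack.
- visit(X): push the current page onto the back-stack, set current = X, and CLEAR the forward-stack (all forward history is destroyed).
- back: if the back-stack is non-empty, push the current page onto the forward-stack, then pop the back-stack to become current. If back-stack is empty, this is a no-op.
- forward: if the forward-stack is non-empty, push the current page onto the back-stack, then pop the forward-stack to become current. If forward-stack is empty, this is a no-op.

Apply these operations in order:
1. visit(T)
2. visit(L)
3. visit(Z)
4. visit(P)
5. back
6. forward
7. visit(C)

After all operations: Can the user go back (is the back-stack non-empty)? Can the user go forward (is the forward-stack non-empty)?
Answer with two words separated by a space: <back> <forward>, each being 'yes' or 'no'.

Answer: yes no

Derivation:
After 1 (visit(T)): cur=T back=1 fwd=0
After 2 (visit(L)): cur=L back=2 fwd=0
After 3 (visit(Z)): cur=Z back=3 fwd=0
After 4 (visit(P)): cur=P back=4 fwd=0
After 5 (back): cur=Z back=3 fwd=1
After 6 (forward): cur=P back=4 fwd=0
After 7 (visit(C)): cur=C back=5 fwd=0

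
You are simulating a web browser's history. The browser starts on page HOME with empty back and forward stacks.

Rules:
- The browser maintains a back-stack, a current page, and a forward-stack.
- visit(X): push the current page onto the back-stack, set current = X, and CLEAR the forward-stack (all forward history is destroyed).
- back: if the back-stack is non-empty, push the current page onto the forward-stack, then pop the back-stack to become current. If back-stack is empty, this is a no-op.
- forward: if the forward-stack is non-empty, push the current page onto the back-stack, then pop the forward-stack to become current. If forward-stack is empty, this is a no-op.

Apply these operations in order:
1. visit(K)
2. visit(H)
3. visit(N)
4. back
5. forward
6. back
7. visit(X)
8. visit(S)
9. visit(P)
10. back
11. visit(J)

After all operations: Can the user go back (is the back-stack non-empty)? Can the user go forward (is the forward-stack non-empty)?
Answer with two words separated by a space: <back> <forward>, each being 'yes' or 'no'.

After 1 (visit(K)): cur=K back=1 fwd=0
After 2 (visit(H)): cur=H back=2 fwd=0
After 3 (visit(N)): cur=N back=3 fwd=0
After 4 (back): cur=H back=2 fwd=1
After 5 (forward): cur=N back=3 fwd=0
After 6 (back): cur=H back=2 fwd=1
After 7 (visit(X)): cur=X back=3 fwd=0
After 8 (visit(S)): cur=S back=4 fwd=0
After 9 (visit(P)): cur=P back=5 fwd=0
After 10 (back): cur=S back=4 fwd=1
After 11 (visit(J)): cur=J back=5 fwd=0

Answer: yes no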